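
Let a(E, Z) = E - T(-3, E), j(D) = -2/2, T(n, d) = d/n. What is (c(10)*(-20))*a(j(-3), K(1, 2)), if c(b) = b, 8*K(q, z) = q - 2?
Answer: 800/3 ≈ 266.67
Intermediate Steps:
K(q, z) = -¼ + q/8 (K(q, z) = (q - 2)/8 = (-2 + q)/8 = -¼ + q/8)
j(D) = -1 (j(D) = -2*½ = -1)
a(E, Z) = 4*E/3 (a(E, Z) = E - E/(-3) = E - E*(-1)/3 = E - (-1)*E/3 = E + E/3 = 4*E/3)
(c(10)*(-20))*a(j(-3), K(1, 2)) = (10*(-20))*((4/3)*(-1)) = -200*(-4/3) = 800/3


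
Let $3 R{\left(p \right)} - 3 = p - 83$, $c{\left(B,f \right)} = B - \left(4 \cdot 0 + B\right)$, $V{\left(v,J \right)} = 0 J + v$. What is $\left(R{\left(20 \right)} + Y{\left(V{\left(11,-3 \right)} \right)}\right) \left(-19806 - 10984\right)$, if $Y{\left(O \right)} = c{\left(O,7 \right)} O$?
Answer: $615800$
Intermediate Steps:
$V{\left(v,J \right)} = v$ ($V{\left(v,J \right)} = 0 + v = v$)
$c{\left(B,f \right)} = 0$ ($c{\left(B,f \right)} = B - \left(0 + B\right) = B - B = 0$)
$Y{\left(O \right)} = 0$ ($Y{\left(O \right)} = 0 O = 0$)
$R{\left(p \right)} = - \frac{80}{3} + \frac{p}{3}$ ($R{\left(p \right)} = 1 + \frac{p - 83}{3} = 1 + \frac{-83 + p}{3} = 1 + \left(- \frac{83}{3} + \frac{p}{3}\right) = - \frac{80}{3} + \frac{p}{3}$)
$\left(R{\left(20 \right)} + Y{\left(V{\left(11,-3 \right)} \right)}\right) \left(-19806 - 10984\right) = \left(\left(- \frac{80}{3} + \frac{1}{3} \cdot 20\right) + 0\right) \left(-19806 - 10984\right) = \left(\left(- \frac{80}{3} + \frac{20}{3}\right) + 0\right) \left(-30790\right) = \left(-20 + 0\right) \left(-30790\right) = \left(-20\right) \left(-30790\right) = 615800$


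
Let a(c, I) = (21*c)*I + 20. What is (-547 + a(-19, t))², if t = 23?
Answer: 94167616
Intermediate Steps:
a(c, I) = 20 + 21*I*c (a(c, I) = 21*I*c + 20 = 20 + 21*I*c)
(-547 + a(-19, t))² = (-547 + (20 + 21*23*(-19)))² = (-547 + (20 - 9177))² = (-547 - 9157)² = (-9704)² = 94167616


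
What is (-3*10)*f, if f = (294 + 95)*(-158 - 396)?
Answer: 6465180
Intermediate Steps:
f = -215506 (f = 389*(-554) = -215506)
(-3*10)*f = -3*10*(-215506) = -30*(-215506) = 6465180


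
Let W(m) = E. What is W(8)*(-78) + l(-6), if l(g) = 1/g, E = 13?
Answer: -6085/6 ≈ -1014.2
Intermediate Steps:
W(m) = 13
W(8)*(-78) + l(-6) = 13*(-78) + 1/(-6) = -1014 - 1/6 = -6085/6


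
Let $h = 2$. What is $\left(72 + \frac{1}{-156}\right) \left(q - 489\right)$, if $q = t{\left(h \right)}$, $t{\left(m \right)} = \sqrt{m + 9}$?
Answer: $- \frac{1830653}{52} + \frac{11231 \sqrt{11}}{156} \approx -34966.0$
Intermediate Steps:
$t{\left(m \right)} = \sqrt{9 + m}$
$q = \sqrt{11}$ ($q = \sqrt{9 + 2} = \sqrt{11} \approx 3.3166$)
$\left(72 + \frac{1}{-156}\right) \left(q - 489\right) = \left(72 + \frac{1}{-156}\right) \left(\sqrt{11} - 489\right) = \left(72 - \frac{1}{156}\right) \left(-489 + \sqrt{11}\right) = \frac{11231 \left(-489 + \sqrt{11}\right)}{156} = - \frac{1830653}{52} + \frac{11231 \sqrt{11}}{156}$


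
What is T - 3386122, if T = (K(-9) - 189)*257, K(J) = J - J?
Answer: -3434695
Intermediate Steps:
K(J) = 0
T = -48573 (T = (0 - 189)*257 = -189*257 = -48573)
T - 3386122 = -48573 - 3386122 = -3434695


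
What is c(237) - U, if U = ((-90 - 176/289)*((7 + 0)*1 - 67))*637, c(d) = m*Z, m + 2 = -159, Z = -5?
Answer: -1000596275/289 ≈ -3.4623e+6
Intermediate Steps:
m = -161 (m = -2 - 159 = -161)
c(d) = 805 (c(d) = -161*(-5) = 805)
U = 1000828920/289 (U = ((-90 - 176*1/289)*(7*1 - 67))*637 = ((-90 - 176/289)*(7 - 67))*637 = -26186/289*(-60)*637 = (1571160/289)*637 = 1000828920/289 ≈ 3.4631e+6)
c(237) - U = 805 - 1*1000828920/289 = 805 - 1000828920/289 = -1000596275/289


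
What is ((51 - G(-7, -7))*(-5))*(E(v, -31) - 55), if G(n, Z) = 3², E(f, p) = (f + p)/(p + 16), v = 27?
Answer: 11494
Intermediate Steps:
E(f, p) = (f + p)/(16 + p)
G(n, Z) = 9
((51 - G(-7, -7))*(-5))*(E(v, -31) - 55) = ((51 - 1*9)*(-5))*((27 - 31)/(16 - 31) - 55) = ((51 - 9)*(-5))*(-4/(-15) - 55) = (42*(-5))*(-1/15*(-4) - 55) = -210*(4/15 - 55) = -210*(-821/15) = 11494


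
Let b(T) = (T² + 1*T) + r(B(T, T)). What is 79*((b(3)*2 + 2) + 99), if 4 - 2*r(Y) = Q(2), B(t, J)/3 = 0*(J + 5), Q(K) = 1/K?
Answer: 20303/2 ≈ 10152.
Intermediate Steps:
B(t, J) = 0 (B(t, J) = 3*(0*(J + 5)) = 3*(0*(5 + J)) = 3*0 = 0)
r(Y) = 7/4 (r(Y) = 2 - ½/2 = 2 - ½*½ = 2 - ¼ = 7/4)
b(T) = 7/4 + T + T² (b(T) = (T² + 1*T) + 7/4 = (T² + T) + 7/4 = (T + T²) + 7/4 = 7/4 + T + T²)
79*((b(3)*2 + 2) + 99) = 79*(((7/4 + 3 + 3²)*2 + 2) + 99) = 79*(((7/4 + 3 + 9)*2 + 2) + 99) = 79*(((55/4)*2 + 2) + 99) = 79*((55/2 + 2) + 99) = 79*(59/2 + 99) = 79*(257/2) = 20303/2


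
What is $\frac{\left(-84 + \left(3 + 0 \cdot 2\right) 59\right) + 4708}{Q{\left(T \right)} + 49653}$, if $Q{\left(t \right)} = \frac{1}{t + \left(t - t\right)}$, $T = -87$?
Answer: $\frac{417687}{4319810} \approx 0.096691$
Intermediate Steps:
$Q{\left(t \right)} = \frac{1}{t}$ ($Q{\left(t \right)} = \frac{1}{t + 0} = \frac{1}{t}$)
$\frac{\left(-84 + \left(3 + 0 \cdot 2\right) 59\right) + 4708}{Q{\left(T \right)} + 49653} = \frac{\left(-84 + \left(3 + 0 \cdot 2\right) 59\right) + 4708}{\frac{1}{-87} + 49653} = \frac{\left(-84 + \left(3 + 0\right) 59\right) + 4708}{- \frac{1}{87} + 49653} = \frac{\left(-84 + 3 \cdot 59\right) + 4708}{\frac{4319810}{87}} = \left(\left(-84 + 177\right) + 4708\right) \frac{87}{4319810} = \left(93 + 4708\right) \frac{87}{4319810} = 4801 \cdot \frac{87}{4319810} = \frac{417687}{4319810}$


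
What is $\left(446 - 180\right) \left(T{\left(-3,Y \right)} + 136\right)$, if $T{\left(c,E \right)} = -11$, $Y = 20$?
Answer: $33250$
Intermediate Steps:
$\left(446 - 180\right) \left(T{\left(-3,Y \right)} + 136\right) = \left(446 - 180\right) \left(-11 + 136\right) = 266 \cdot 125 = 33250$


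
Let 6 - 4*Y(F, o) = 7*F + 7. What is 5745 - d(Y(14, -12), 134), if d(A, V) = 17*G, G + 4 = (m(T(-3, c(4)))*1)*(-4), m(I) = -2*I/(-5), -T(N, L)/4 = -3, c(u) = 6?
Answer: 30697/5 ≈ 6139.4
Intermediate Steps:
T(N, L) = 12 (T(N, L) = -4*(-3) = 12)
m(I) = 2*I/5 (m(I) = -2*I*(-1/5) = 2*I/5)
Y(F, o) = -1/4 - 7*F/4 (Y(F, o) = 3/2 - (7*F + 7)/4 = 3/2 - (7 + 7*F)/4 = 3/2 + (-7/4 - 7*F/4) = -1/4 - 7*F/4)
G = -116/5 (G = -4 + (((2/5)*12)*1)*(-4) = -4 + ((24/5)*1)*(-4) = -4 + (24/5)*(-4) = -4 - 96/5 = -116/5 ≈ -23.200)
d(A, V) = -1972/5 (d(A, V) = 17*(-116/5) = -1972/5)
5745 - d(Y(14, -12), 134) = 5745 - 1*(-1972/5) = 5745 + 1972/5 = 30697/5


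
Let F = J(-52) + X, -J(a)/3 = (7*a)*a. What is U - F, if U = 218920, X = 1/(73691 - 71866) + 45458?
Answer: 420198949/1825 ≈ 2.3025e+5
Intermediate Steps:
J(a) = -21*a² (J(a) = -3*7*a*a = -21*a²)
X = 82960851/1825 (X = 1/1825 + 45458 = 82960851/1825 ≈ 45458.)
F = -20669949/1825 (F = -21*(-52)² + 82960851/1825 = -21*2704 + 82960851/1825 = -56784 + 82960851/1825 = -20669949/1825 ≈ -11326.)
U - F = 218920 - 1*(-20669949/1825) = 218920 + 20669949/1825 = 420198949/1825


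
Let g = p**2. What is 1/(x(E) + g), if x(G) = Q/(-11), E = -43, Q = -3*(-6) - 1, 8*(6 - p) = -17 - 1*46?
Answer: 704/134443 ≈ 0.0052364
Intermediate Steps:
p = 111/8 (p = 6 - (-17 - 1*46)/8 = 6 - (-17 - 46)/8 = 6 - 1/8*(-63) = 6 + 63/8 = 111/8 ≈ 13.875)
Q = 17 (Q = 18 - 1 = 17)
x(G) = -17/11 (x(G) = 17/(-11) = 17*(-1/11) = -17/11)
g = 12321/64 (g = (111/8)**2 = 12321/64 ≈ 192.52)
1/(x(E) + g) = 1/(-17/11 + 12321/64) = 1/(134443/704) = 704/134443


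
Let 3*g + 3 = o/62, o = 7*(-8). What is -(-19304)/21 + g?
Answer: 597577/651 ≈ 917.94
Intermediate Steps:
o = -56
g = -121/93 (g = -1 + (-56/62)/3 = -1 + (-56*1/62)/3 = -1 + (⅓)*(-28/31) = -1 - 28/93 = -121/93 ≈ -1.3011)
-(-19304)/21 + g = -(-19304)/21 - 121/93 = -152*(-127/21) - 121/93 = 19304/21 - 121/93 = 597577/651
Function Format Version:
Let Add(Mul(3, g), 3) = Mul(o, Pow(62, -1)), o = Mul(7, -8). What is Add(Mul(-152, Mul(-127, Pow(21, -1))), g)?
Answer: Rational(597577, 651) ≈ 917.94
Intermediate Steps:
o = -56
g = Rational(-121, 93) (g = Add(-1, Mul(Rational(1, 3), Mul(-56, Pow(62, -1)))) = Add(-1, Mul(Rational(1, 3), Mul(-56, Rational(1, 62)))) = Add(-1, Mul(Rational(1, 3), Rational(-28, 31))) = Add(-1, Rational(-28, 93)) = Rational(-121, 93) ≈ -1.3011)
Add(Mul(-152, Mul(-127, Pow(21, -1))), g) = Add(Mul(-152, Mul(-127, Pow(21, -1))), Rational(-121, 93)) = Add(Mul(-152, Mul(-127, Rational(1, 21))), Rational(-121, 93)) = Add(Mul(-152, Rational(-127, 21)), Rational(-121, 93)) = Add(Rational(19304, 21), Rational(-121, 93)) = Rational(597577, 651)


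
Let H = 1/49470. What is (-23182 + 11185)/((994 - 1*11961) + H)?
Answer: 593491590/542537489 ≈ 1.0939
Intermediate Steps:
H = 1/49470 ≈ 2.0214e-5
(-23182 + 11185)/((994 - 1*11961) + H) = (-23182 + 11185)/((994 - 1*11961) + 1/49470) = -11997/((994 - 11961) + 1/49470) = -11997/(-10967 + 1/49470) = -11997/(-542537489/49470) = -11997*(-49470/542537489) = 593491590/542537489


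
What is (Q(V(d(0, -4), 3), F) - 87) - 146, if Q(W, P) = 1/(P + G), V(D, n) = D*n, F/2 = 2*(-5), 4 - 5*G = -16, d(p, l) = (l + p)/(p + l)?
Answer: -3729/16 ≈ -233.06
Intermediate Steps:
d(p, l) = 1 (d(p, l) = (l + p)/(l + p) = 1)
G = 4 (G = 4/5 - 1/5*(-16) = 4/5 + 16/5 = 4)
F = -20 (F = 2*(2*(-5)) = 2*(-10) = -20)
Q(W, P) = 1/(4 + P) (Q(W, P) = 1/(P + 4) = 1/(4 + P))
(Q(V(d(0, -4), 3), F) - 87) - 146 = (1/(4 - 20) - 87) - 146 = (1/(-16) - 87) - 146 = (-1/16 - 87) - 146 = -1393/16 - 146 = -3729/16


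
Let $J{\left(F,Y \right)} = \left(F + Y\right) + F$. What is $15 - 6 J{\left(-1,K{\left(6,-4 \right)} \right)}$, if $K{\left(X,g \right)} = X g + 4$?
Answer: $147$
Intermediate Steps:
$K{\left(X,g \right)} = 4 + X g$
$J{\left(F,Y \right)} = Y + 2 F$
$15 - 6 J{\left(-1,K{\left(6,-4 \right)} \right)} = 15 - 6 \left(\left(4 + 6 \left(-4\right)\right) + 2 \left(-1\right)\right) = 15 - 6 \left(\left(4 - 24\right) - 2\right) = 15 - 6 \left(-20 - 2\right) = 15 - -132 = 15 + 132 = 147$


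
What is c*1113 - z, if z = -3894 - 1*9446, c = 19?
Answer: 34487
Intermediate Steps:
z = -13340 (z = -3894 - 9446 = -13340)
c*1113 - z = 19*1113 - 1*(-13340) = 21147 + 13340 = 34487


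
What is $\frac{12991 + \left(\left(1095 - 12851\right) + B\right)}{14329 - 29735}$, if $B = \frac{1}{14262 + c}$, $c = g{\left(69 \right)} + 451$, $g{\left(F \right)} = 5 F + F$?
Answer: $- \frac{9340923}{116523281} \approx -0.080164$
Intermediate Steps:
$g{\left(F \right)} = 6 F$
$c = 865$ ($c = 6 \cdot 69 + 451 = 414 + 451 = 865$)
$B = \frac{1}{15127}$ ($B = \frac{1}{14262 + 865} = \frac{1}{15127} \approx 6.6107 \cdot 10^{-5}$)
$\frac{12991 + \left(\left(1095 - 12851\right) + B\right)}{14329 - 29735} = \frac{12991 + \left(\left(1095 - 12851\right) + \frac{1}{15127}\right)}{14329 - 29735} = \frac{12991 + \left(-11756 + \frac{1}{15127}\right)}{-15406} = \left(12991 - \frac{177833011}{15127}\right) \left(- \frac{1}{15406}\right) = \frac{18681846}{15127} \left(- \frac{1}{15406}\right) = - \frac{9340923}{116523281}$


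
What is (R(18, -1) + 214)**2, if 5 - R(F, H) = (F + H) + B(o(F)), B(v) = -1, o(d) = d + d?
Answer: 41209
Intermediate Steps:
o(d) = 2*d
R(F, H) = 6 - F - H (R(F, H) = 5 - ((F + H) - 1) = 5 - (-1 + F + H) = 5 + (1 - F - H) = 6 - F - H)
(R(18, -1) + 214)**2 = ((6 - 1*18 - 1*(-1)) + 214)**2 = ((6 - 18 + 1) + 214)**2 = (-11 + 214)**2 = 203**2 = 41209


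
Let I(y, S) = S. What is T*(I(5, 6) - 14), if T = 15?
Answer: -120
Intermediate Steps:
T*(I(5, 6) - 14) = 15*(6 - 14) = 15*(-8) = -120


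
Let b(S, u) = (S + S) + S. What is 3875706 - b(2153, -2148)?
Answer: 3869247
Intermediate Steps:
b(S, u) = 3*S (b(S, u) = 2*S + S = 3*S)
3875706 - b(2153, -2148) = 3875706 - 3*2153 = 3875706 - 1*6459 = 3875706 - 6459 = 3869247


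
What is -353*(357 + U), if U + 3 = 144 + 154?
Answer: -230156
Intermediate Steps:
U = 295 (U = -3 + (144 + 154) = -3 + 298 = 295)
-353*(357 + U) = -353*(357 + 295) = -353*652 = -230156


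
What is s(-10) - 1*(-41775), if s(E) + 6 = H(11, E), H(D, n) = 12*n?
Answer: 41649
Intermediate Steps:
s(E) = -6 + 12*E
s(-10) - 1*(-41775) = (-6 + 12*(-10)) - 1*(-41775) = (-6 - 120) + 41775 = -126 + 41775 = 41649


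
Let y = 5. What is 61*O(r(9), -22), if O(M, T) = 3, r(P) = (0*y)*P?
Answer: 183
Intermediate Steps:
r(P) = 0 (r(P) = (0*5)*P = 0*P = 0)
61*O(r(9), -22) = 61*3 = 183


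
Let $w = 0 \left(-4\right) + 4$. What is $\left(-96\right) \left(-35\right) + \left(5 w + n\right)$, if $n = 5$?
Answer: $3385$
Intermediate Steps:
$w = 4$ ($w = 0 + 4 = 4$)
$\left(-96\right) \left(-35\right) + \left(5 w + n\right) = \left(-96\right) \left(-35\right) + \left(5 \cdot 4 + 5\right) = 3360 + \left(20 + 5\right) = 3360 + 25 = 3385$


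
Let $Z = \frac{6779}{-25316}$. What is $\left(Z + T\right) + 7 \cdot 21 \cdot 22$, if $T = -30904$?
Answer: $- \frac{700500499}{25316} \approx -27670.0$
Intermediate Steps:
$Z = - \frac{6779}{25316}$ ($Z = 6779 \left(- \frac{1}{25316}\right) = - \frac{6779}{25316} \approx -0.26778$)
$\left(Z + T\right) + 7 \cdot 21 \cdot 22 = \left(- \frac{6779}{25316} - 30904\right) + 7 \cdot 21 \cdot 22 = - \frac{782372443}{25316} + 147 \cdot 22 = - \frac{782372443}{25316} + 3234 = - \frac{700500499}{25316}$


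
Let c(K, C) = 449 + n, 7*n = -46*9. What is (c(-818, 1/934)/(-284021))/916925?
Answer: -2729/1822981687975 ≈ -1.4970e-9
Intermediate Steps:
n = -414/7 (n = (-46*9)/7 = (⅐)*(-414) = -414/7 ≈ -59.143)
c(K, C) = 2729/7 (c(K, C) = 449 - 414/7 = 2729/7)
(c(-818, 1/934)/(-284021))/916925 = ((2729/7)/(-284021))/916925 = ((2729/7)*(-1/284021))*(1/916925) = -2729/1988147*1/916925 = -2729/1822981687975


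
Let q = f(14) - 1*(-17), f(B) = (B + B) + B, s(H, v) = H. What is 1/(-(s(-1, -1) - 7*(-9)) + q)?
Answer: -⅓ ≈ -0.33333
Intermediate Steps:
f(B) = 3*B (f(B) = 2*B + B = 3*B)
q = 59 (q = 3*14 - 1*(-17) = 42 + 17 = 59)
1/(-(s(-1, -1) - 7*(-9)) + q) = 1/(-(-1 - 7*(-9)) + 59) = 1/(-(-1 + 63) + 59) = 1/(-1*62 + 59) = 1/(-62 + 59) = 1/(-3) = -⅓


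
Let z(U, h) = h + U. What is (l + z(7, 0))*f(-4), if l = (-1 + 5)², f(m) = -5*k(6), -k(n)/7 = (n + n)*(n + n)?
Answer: 115920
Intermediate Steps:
k(n) = -28*n² (k(n) = -7*(n + n)*(n + n) = -7*2*n*2*n = -28*n²)
z(U, h) = U + h
f(m) = 5040 (f(m) = -(-140)*6² = -(-140)*36 = -5*(-1008) = 5040)
l = 16 (l = 4² = 16)
(l + z(7, 0))*f(-4) = (16 + (7 + 0))*5040 = (16 + 7)*5040 = 23*5040 = 115920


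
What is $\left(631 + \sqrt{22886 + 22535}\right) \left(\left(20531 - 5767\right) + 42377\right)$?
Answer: $36055971 + 57141 \sqrt{45421} \approx 4.8234 \cdot 10^{7}$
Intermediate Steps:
$\left(631 + \sqrt{22886 + 22535}\right) \left(\left(20531 - 5767\right) + 42377\right) = \left(631 + \sqrt{45421}\right) \left(14764 + 42377\right) = \left(631 + \sqrt{45421}\right) 57141 = 36055971 + 57141 \sqrt{45421}$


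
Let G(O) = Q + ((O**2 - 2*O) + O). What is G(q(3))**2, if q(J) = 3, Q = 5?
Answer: 121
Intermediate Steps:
G(O) = 5 + O**2 - O (G(O) = 5 + ((O**2 - 2*O) + O) = 5 + (O**2 - O) = 5 + O**2 - O)
G(q(3))**2 = (5 + 3**2 - 1*3)**2 = (5 + 9 - 3)**2 = 11**2 = 121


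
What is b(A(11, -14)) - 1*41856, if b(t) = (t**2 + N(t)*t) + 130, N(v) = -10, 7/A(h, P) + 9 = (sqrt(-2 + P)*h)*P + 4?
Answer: -6008787121690855/144005829361 - 16363522560*I/144005829361 ≈ -41726.0 - 0.11363*I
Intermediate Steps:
A(h, P) = 7/(-5 + P*h*sqrt(-2 + P)) (A(h, P) = 7/(-9 + ((sqrt(-2 + P)*h)*P + 4)) = 7/(-9 + ((h*sqrt(-2 + P))*P + 4)) = 7/(-9 + (P*h*sqrt(-2 + P) + 4)) = 7/(-9 + (4 + P*h*sqrt(-2 + P))) = 7/(-5 + P*h*sqrt(-2 + P)))
b(t) = 130 + t**2 - 10*t (b(t) = (t**2 - 10*t) + 130 = 130 + t**2 - 10*t)
b(A(11, -14)) - 1*41856 = (130 + (7/(-5 - 14*11*sqrt(-2 - 14)))**2 - 70/(-5 - 14*11*sqrt(-2 - 14))) - 1*41856 = (130 + (7/(-5 - 14*11*sqrt(-16)))**2 - 70/(-5 - 14*11*sqrt(-16))) - 41856 = (130 + (7/(-5 - 14*11*4*I))**2 - 70/(-5 - 14*11*4*I)) - 41856 = (130 + (7/(-5 - 616*I))**2 - 70/(-5 - 616*I)) - 41856 = (130 + (7*((-5 + 616*I)/379481))**2 - 70*(-5 + 616*I)/379481) - 41856 = (130 + (7*(-5 + 616*I)/379481)**2 - 70*(-5 + 616*I)/379481) - 41856 = (130 + 49*(-5 + 616*I)**2/144005829361 - 70*(-5 + 616*I)/379481) - 41856 = (130 - 70*(-5 + 616*I)/379481 + 49*(-5 + 616*I)**2/144005829361) - 41856 = -41726 - 70*(-5 + 616*I)/379481 + 49*(-5 + 616*I)**2/144005829361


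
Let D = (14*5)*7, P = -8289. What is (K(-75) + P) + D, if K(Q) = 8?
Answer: -7791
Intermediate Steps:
D = 490 (D = 70*7 = 490)
(K(-75) + P) + D = (8 - 8289) + 490 = -8281 + 490 = -7791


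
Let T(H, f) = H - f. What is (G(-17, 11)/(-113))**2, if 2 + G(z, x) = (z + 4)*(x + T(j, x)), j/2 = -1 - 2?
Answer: 5776/12769 ≈ 0.45235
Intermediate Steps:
j = -6 (j = 2*(-1 - 2) = 2*(-3) = -6)
G(z, x) = -26 - 6*z (G(z, x) = -2 + (z + 4)*(x + (-6 - x)) = -2 + (4 + z)*(-6) = -2 + (-24 - 6*z) = -26 - 6*z)
(G(-17, 11)/(-113))**2 = ((-26 - 6*(-17))/(-113))**2 = ((-26 + 102)*(-1/113))**2 = (76*(-1/113))**2 = (-76/113)**2 = 5776/12769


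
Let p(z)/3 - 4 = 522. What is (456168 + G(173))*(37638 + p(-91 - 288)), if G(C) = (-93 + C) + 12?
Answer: 17892692160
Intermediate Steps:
G(C) = -81 + C
p(z) = 1578 (p(z) = 12 + 3*522 = 12 + 1566 = 1578)
(456168 + G(173))*(37638 + p(-91 - 288)) = (456168 + (-81 + 173))*(37638 + 1578) = (456168 + 92)*39216 = 456260*39216 = 17892692160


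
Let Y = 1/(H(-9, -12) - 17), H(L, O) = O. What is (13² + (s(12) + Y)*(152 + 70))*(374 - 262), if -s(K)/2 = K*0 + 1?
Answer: -918064/29 ≈ -31657.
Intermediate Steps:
s(K) = -2 (s(K) = -2*(K*0 + 1) = -2*(0 + 1) = -2*1 = -2)
Y = -1/29 (Y = 1/(-12 - 17) = 1/(-29) = -1/29 ≈ -0.034483)
(13² + (s(12) + Y)*(152 + 70))*(374 - 262) = (13² + (-2 - 1/29)*(152 + 70))*(374 - 262) = (169 - 59/29*222)*112 = (169 - 13098/29)*112 = -8197/29*112 = -918064/29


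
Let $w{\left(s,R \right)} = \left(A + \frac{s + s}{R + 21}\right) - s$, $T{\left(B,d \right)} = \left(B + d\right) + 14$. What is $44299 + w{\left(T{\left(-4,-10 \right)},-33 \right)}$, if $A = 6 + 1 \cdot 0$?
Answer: $44305$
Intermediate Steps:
$A = 6$ ($A = 6 + 0 = 6$)
$T{\left(B,d \right)} = 14 + B + d$
$w{\left(s,R \right)} = 6 - s + \frac{2 s}{21 + R}$ ($w{\left(s,R \right)} = \left(6 + \frac{s + s}{R + 21}\right) - s = \left(6 + \frac{2 s}{21 + R}\right) - s = 6 - s + \frac{2 s}{21 + R}$)
$44299 + w{\left(T{\left(-4,-10 \right)},-33 \right)} = 44299 + \frac{126 - 19 \left(14 - 4 - 10\right) + 6 \left(-33\right) - - 33 \left(14 - 4 - 10\right)}{21 - 33} = 44299 + \frac{126 - 0 - 198 - \left(-33\right) 0}{-12} = 44299 - \frac{126 + 0 - 198 + 0}{12} = 44299 - -6 = 44299 + 6 = 44305$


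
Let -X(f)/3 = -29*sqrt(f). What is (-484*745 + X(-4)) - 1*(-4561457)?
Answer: 4200877 + 174*I ≈ 4.2009e+6 + 174.0*I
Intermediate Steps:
X(f) = 87*sqrt(f) (X(f) = -(-87)*sqrt(f) = 87*sqrt(f))
(-484*745 + X(-4)) - 1*(-4561457) = (-484*745 + 87*sqrt(-4)) - 1*(-4561457) = (-360580 + 87*(2*I)) + 4561457 = (-360580 + 174*I) + 4561457 = 4200877 + 174*I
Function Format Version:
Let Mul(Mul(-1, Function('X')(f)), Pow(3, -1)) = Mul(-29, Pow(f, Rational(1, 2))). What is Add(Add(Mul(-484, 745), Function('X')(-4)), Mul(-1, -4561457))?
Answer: Add(4200877, Mul(174, I)) ≈ Add(4.2009e+6, Mul(174.00, I))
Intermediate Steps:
Function('X')(f) = Mul(87, Pow(f, Rational(1, 2))) (Function('X')(f) = Mul(-3, Mul(-29, Pow(f, Rational(1, 2)))) = Mul(87, Pow(f, Rational(1, 2))))
Add(Add(Mul(-484, 745), Function('X')(-4)), Mul(-1, -4561457)) = Add(Add(Mul(-484, 745), Mul(87, Pow(-4, Rational(1, 2)))), Mul(-1, -4561457)) = Add(Add(-360580, Mul(87, Mul(2, I))), 4561457) = Add(Add(-360580, Mul(174, I)), 4561457) = Add(4200877, Mul(174, I))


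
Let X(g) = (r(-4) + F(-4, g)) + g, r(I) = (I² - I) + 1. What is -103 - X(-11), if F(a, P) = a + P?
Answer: -98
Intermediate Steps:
r(I) = 1 + I² - I
F(a, P) = P + a
X(g) = 17 + 2*g (X(g) = ((1 + (-4)² - 1*(-4)) + (g - 4)) + g = ((1 + 16 + 4) + (-4 + g)) + g = (21 + (-4 + g)) + g = (17 + g) + g = 17 + 2*g)
-103 - X(-11) = -103 - (17 + 2*(-11)) = -103 - (17 - 22) = -103 - 1*(-5) = -103 + 5 = -98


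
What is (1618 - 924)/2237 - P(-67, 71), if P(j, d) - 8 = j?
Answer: 132677/2237 ≈ 59.310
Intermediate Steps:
P(j, d) = 8 + j
(1618 - 924)/2237 - P(-67, 71) = (1618 - 924)/2237 - (8 - 67) = 694*(1/2237) - 1*(-59) = 694/2237 + 59 = 132677/2237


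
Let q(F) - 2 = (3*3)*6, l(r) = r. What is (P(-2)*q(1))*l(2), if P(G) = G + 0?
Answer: -224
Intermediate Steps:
P(G) = G
q(F) = 56 (q(F) = 2 + (3*3)*6 = 2 + 9*6 = 2 + 54 = 56)
(P(-2)*q(1))*l(2) = -2*56*2 = -112*2 = -224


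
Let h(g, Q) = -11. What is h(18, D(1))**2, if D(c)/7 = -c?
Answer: 121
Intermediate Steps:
D(c) = -7*c (D(c) = 7*(-c) = -7*c)
h(18, D(1))**2 = (-11)**2 = 121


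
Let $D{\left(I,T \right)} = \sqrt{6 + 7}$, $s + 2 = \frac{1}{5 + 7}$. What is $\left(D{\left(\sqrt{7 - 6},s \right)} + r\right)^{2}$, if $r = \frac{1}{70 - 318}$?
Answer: $\frac{799553}{61504} - \frac{\sqrt{13}}{124} \approx 12.971$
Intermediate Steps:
$r = - \frac{1}{248}$ ($r = \frac{1}{-248} = - \frac{1}{248} \approx -0.0040323$)
$s = - \frac{23}{12}$ ($s = -2 + \frac{1}{5 + 7} = -2 + \frac{1}{12} = - \frac{23}{12} \approx -1.9167$)
$D{\left(I,T \right)} = \sqrt{13}$
$\left(D{\left(\sqrt{7 - 6},s \right)} + r\right)^{2} = \left(\sqrt{13} - \frac{1}{248}\right)^{2} = \left(- \frac{1}{248} + \sqrt{13}\right)^{2}$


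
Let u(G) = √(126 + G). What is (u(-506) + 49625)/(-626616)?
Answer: -49625/626616 - I*√95/313308 ≈ -0.079195 - 3.1109e-5*I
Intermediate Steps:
(u(-506) + 49625)/(-626616) = (√(126 - 506) + 49625)/(-626616) = (√(-380) + 49625)*(-1/626616) = (2*I*√95 + 49625)*(-1/626616) = (49625 + 2*I*√95)*(-1/626616) = -49625/626616 - I*√95/313308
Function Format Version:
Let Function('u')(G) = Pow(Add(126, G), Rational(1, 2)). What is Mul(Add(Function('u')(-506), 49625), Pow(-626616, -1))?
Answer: Add(Rational(-49625, 626616), Mul(Rational(-1, 313308), I, Pow(95, Rational(1, 2)))) ≈ Add(-0.079195, Mul(-3.1109e-5, I))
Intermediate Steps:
Mul(Add(Function('u')(-506), 49625), Pow(-626616, -1)) = Mul(Add(Pow(Add(126, -506), Rational(1, 2)), 49625), Pow(-626616, -1)) = Mul(Add(Pow(-380, Rational(1, 2)), 49625), Rational(-1, 626616)) = Mul(Add(Mul(2, I, Pow(95, Rational(1, 2))), 49625), Rational(-1, 626616)) = Mul(Add(49625, Mul(2, I, Pow(95, Rational(1, 2)))), Rational(-1, 626616)) = Add(Rational(-49625, 626616), Mul(Rational(-1, 313308), I, Pow(95, Rational(1, 2))))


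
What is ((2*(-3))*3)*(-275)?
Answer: 4950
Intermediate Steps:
((2*(-3))*3)*(-275) = -6*3*(-275) = -18*(-275) = 4950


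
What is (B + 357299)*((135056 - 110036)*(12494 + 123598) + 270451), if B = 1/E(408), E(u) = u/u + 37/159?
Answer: 238475217376748033/196 ≈ 1.2167e+15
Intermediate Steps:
E(u) = 196/159 (E(u) = 1 + 37*(1/159) = 1 + 37/159 = 196/159)
B = 159/196 (B = 1/(196/159) = 159/196 ≈ 0.81122)
(B + 357299)*((135056 - 110036)*(12494 + 123598) + 270451) = (159/196 + 357299)*((135056 - 110036)*(12494 + 123598) + 270451) = 70030763*(25020*136092 + 270451)/196 = 70030763*(3405021840 + 270451)/196 = (70030763/196)*3405292291 = 238475217376748033/196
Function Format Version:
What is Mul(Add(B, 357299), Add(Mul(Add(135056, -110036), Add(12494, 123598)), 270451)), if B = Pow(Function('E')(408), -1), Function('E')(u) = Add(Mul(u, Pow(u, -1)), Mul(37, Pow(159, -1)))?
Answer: Rational(238475217376748033, 196) ≈ 1.2167e+15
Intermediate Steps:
Function('E')(u) = Rational(196, 159) (Function('E')(u) = Add(1, Mul(37, Rational(1, 159))) = Add(1, Rational(37, 159)) = Rational(196, 159))
B = Rational(159, 196) (B = Pow(Rational(196, 159), -1) = Rational(159, 196) ≈ 0.81122)
Mul(Add(B, 357299), Add(Mul(Add(135056, -110036), Add(12494, 123598)), 270451)) = Mul(Add(Rational(159, 196), 357299), Add(Mul(Add(135056, -110036), Add(12494, 123598)), 270451)) = Mul(Rational(70030763, 196), Add(Mul(25020, 136092), 270451)) = Mul(Rational(70030763, 196), Add(3405021840, 270451)) = Mul(Rational(70030763, 196), 3405292291) = Rational(238475217376748033, 196)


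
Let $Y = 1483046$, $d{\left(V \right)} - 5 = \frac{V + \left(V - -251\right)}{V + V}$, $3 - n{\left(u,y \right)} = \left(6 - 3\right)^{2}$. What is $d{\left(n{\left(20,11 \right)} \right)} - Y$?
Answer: $- \frac{17796731}{12} \approx -1.4831 \cdot 10^{6}$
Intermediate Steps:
$n{\left(u,y \right)} = -6$ ($n{\left(u,y \right)} = 3 - \left(6 - 3\right)^{2} = 3 - 3^{2} = 3 - 9 = -6$)
$d{\left(V \right)} = 5 + \frac{251 + 2 V}{2 V}$ ($d{\left(V \right)} = 5 + \frac{V + \left(V - -251\right)}{V + V} = 5 + \frac{V + \left(V + 251\right)}{2 V} = 5 + \left(V + \left(251 + V\right)\right) \frac{1}{2 V} = 5 + \left(251 + 2 V\right) \frac{1}{2 V} = 5 + \frac{251 + 2 V}{2 V}$)
$d{\left(n{\left(20,11 \right)} \right)} - Y = \left(6 + \frac{251}{2 \left(-6\right)}\right) - 1483046 = \left(6 + \frac{251}{2} \left(- \frac{1}{6}\right)\right) - 1483046 = \left(6 - \frac{251}{12}\right) - 1483046 = - \frac{179}{12} - 1483046 = - \frac{17796731}{12}$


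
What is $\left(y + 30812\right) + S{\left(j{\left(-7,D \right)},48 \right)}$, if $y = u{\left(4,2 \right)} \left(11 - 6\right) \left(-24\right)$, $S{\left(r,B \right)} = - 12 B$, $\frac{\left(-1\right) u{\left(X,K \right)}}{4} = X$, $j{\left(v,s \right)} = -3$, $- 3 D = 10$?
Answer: $32156$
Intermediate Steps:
$D = - \frac{10}{3}$ ($D = \left(- \frac{1}{3}\right) 10 = - \frac{10}{3} \approx -3.3333$)
$u{\left(X,K \right)} = - 4 X$
$y = 1920$ ($y = \left(-4\right) 4 \left(11 - 6\right) \left(-24\right) = \left(-16\right) 5 \left(-24\right) = \left(-80\right) \left(-24\right) = 1920$)
$\left(y + 30812\right) + S{\left(j{\left(-7,D \right)},48 \right)} = \left(1920 + 30812\right) - 576 = 32732 - 576 = 32156$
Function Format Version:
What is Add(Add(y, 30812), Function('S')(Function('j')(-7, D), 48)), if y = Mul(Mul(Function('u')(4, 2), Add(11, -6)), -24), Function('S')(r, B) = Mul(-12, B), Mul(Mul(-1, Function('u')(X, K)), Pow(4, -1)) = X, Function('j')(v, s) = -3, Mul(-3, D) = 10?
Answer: 32156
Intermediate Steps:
D = Rational(-10, 3) (D = Mul(Rational(-1, 3), 10) = Rational(-10, 3) ≈ -3.3333)
Function('u')(X, K) = Mul(-4, X)
y = 1920 (y = Mul(Mul(Mul(-4, 4), Add(11, -6)), -24) = Mul(Mul(-16, 5), -24) = Mul(-80, -24) = 1920)
Add(Add(y, 30812), Function('S')(Function('j')(-7, D), 48)) = Add(Add(1920, 30812), Mul(-12, 48)) = Add(32732, -576) = 32156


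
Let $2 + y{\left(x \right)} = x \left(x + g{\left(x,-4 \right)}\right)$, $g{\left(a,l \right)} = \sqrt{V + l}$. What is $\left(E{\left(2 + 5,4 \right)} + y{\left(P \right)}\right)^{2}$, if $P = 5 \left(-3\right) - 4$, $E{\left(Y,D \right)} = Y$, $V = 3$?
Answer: $133595 - 13908 i \approx 1.336 \cdot 10^{5} - 13908.0 i$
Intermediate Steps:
$g{\left(a,l \right)} = \sqrt{3 + l}$
$P = -19$ ($P = -15 - 4 = -19$)
$y{\left(x \right)} = -2 + x \left(i + x\right)$ ($y{\left(x \right)} = -2 + x \left(x + \sqrt{3 - 4}\right) = -2 + x \left(x + \sqrt{-1}\right) = -2 + x \left(x + i\right) = -2 + x \left(i + x\right)$)
$\left(E{\left(2 + 5,4 \right)} + y{\left(P \right)}\right)^{2} = \left(\left(2 + 5\right) + \left(-2 + \left(-19\right)^{2} + i \left(-19\right)\right)\right)^{2} = \left(7 - \left(-359 + 19 i\right)\right)^{2} = \left(7 + \left(359 - 19 i\right)\right)^{2} = \left(366 - 19 i\right)^{2}$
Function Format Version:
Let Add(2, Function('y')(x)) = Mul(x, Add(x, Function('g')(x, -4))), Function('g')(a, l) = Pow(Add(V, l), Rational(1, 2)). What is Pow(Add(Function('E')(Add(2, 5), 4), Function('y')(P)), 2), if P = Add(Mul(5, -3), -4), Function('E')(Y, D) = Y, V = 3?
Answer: Add(133595, Mul(-13908, I)) ≈ Add(1.3360e+5, Mul(-13908., I))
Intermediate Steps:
Function('g')(a, l) = Pow(Add(3, l), Rational(1, 2))
P = -19 (P = Add(-15, -4) = -19)
Function('y')(x) = Add(-2, Mul(x, Add(I, x))) (Function('y')(x) = Add(-2, Mul(x, Add(x, Pow(Add(3, -4), Rational(1, 2))))) = Add(-2, Mul(x, Add(x, Pow(-1, Rational(1, 2))))) = Add(-2, Mul(x, Add(x, I))) = Add(-2, Mul(x, Add(I, x))))
Pow(Add(Function('E')(Add(2, 5), 4), Function('y')(P)), 2) = Pow(Add(Add(2, 5), Add(-2, Pow(-19, 2), Mul(I, -19))), 2) = Pow(Add(7, Add(-2, 361, Mul(-19, I))), 2) = Pow(Add(7, Add(359, Mul(-19, I))), 2) = Pow(Add(366, Mul(-19, I)), 2)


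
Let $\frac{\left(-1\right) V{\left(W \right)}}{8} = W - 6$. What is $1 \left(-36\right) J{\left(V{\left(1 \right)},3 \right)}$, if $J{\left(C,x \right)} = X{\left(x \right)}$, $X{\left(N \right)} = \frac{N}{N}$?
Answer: $-36$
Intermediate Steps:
$V{\left(W \right)} = 48 - 8 W$ ($V{\left(W \right)} = - 8 \left(W - 6\right) = - 8 \left(-6 + W\right) = 48 - 8 W$)
$X{\left(N \right)} = 1$
$J{\left(C,x \right)} = 1$
$1 \left(-36\right) J{\left(V{\left(1 \right)},3 \right)} = 1 \left(-36\right) 1 = \left(-36\right) 1 = -36$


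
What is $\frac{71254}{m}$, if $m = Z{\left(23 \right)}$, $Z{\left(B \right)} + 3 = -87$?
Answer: $- \frac{35627}{45} \approx -791.71$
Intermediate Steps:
$Z{\left(B \right)} = -90$ ($Z{\left(B \right)} = -3 - 87 = -90$)
$m = -90$
$\frac{71254}{m} = \frac{71254}{-90} = 71254 \left(- \frac{1}{90}\right) = - \frac{35627}{45}$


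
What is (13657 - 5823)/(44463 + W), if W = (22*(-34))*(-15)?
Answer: 7834/55683 ≈ 0.14069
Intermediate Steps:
W = 11220 (W = -748*(-15) = 11220)
(13657 - 5823)/(44463 + W) = (13657 - 5823)/(44463 + 11220) = 7834/55683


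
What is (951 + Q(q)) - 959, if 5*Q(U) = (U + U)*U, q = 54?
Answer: 5792/5 ≈ 1158.4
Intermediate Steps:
Q(U) = 2*U²/5 (Q(U) = ((U + U)*U)/5 = ((2*U)*U)/5 = (2*U²)/5 = 2*U²/5)
(951 + Q(q)) - 959 = (951 + (⅖)*54²) - 959 = (951 + (⅖)*2916) - 959 = (951 + 5832/5) - 959 = 10587/5 - 959 = 5792/5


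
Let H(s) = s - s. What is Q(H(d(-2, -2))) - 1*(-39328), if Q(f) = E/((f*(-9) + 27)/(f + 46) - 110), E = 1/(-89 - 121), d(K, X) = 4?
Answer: 20783471543/528465 ≈ 39328.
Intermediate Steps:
E = -1/210 (E = 1/(-210) = -1/210 ≈ -0.0047619)
H(s) = 0
Q(f) = -1/(210*(-110 + (27 - 9*f)/(46 + f))) (Q(f) = -1/(210*((f*(-9) + 27)/(f + 46) - 110)) = -1/(210*((-9*f + 27)/(46 + f) - 110)) = -1/(210*((27 - 9*f)/(46 + f) - 110)) = -1/(210*(-110 + (27 - 9*f)/(46 + f))))
Q(H(d(-2, -2))) - 1*(-39328) = (46 + 0)/(1470*(719 + 17*0)) - 1*(-39328) = (1/1470)*46/(719 + 0) + 39328 = (1/1470)*46/719 + 39328 = (1/1470)*(1/719)*46 + 39328 = 23/528465 + 39328 = 20783471543/528465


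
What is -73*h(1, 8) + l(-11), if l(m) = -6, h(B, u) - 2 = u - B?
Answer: -663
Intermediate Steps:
h(B, u) = 2 + u - B (h(B, u) = 2 + (u - B) = 2 + u - B)
-73*h(1, 8) + l(-11) = -73*(2 + 8 - 1*1) - 6 = -73*(2 + 8 - 1) - 6 = -73*9 - 6 = -657 - 6 = -663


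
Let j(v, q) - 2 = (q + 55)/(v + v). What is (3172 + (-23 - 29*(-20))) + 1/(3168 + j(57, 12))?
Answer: 1347835977/361447 ≈ 3729.0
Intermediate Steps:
j(v, q) = 2 + (55 + q)/(2*v) (j(v, q) = 2 + (q + 55)/(v + v) = 2 + (55 + q)/((2*v)) = 2 + (55 + q)*(1/(2*v)) = 2 + (55 + q)/(2*v))
(3172 + (-23 - 29*(-20))) + 1/(3168 + j(57, 12)) = (3172 + (-23 - 29*(-20))) + 1/(3168 + (½)*(55 + 12 + 4*57)/57) = (3172 + (-23 + 580)) + 1/(3168 + (½)*(1/57)*(55 + 12 + 228)) = (3172 + 557) + 1/(3168 + (½)*(1/57)*295) = 3729 + 1/(3168 + 295/114) = 3729 + 1/(361447/114) = 3729 + 114/361447 = 1347835977/361447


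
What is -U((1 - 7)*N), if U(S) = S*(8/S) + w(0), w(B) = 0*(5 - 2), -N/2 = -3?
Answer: -8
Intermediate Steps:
N = 6 (N = -2*(-3) = 6)
w(B) = 0 (w(B) = 0*3 = 0)
U(S) = 8 (U(S) = S*(8/S) + 0 = 8 + 0 = 8)
-U((1 - 7)*N) = -1*8 = -8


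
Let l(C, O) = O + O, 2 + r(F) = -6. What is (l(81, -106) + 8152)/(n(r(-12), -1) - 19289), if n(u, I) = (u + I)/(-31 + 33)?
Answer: -15880/38587 ≈ -0.41154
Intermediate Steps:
r(F) = -8 (r(F) = -2 - 6 = -8)
l(C, O) = 2*O
n(u, I) = I/2 + u/2 (n(u, I) = (I + u)/2 = (I + u)*(1/2) = I/2 + u/2)
(l(81, -106) + 8152)/(n(r(-12), -1) - 19289) = (2*(-106) + 8152)/(((1/2)*(-1) + (1/2)*(-8)) - 19289) = (-212 + 8152)/((-1/2 - 4) - 19289) = 7940/(-9/2 - 19289) = 7940/(-38587/2) = 7940*(-2/38587) = -15880/38587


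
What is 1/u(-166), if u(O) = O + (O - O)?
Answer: -1/166 ≈ -0.0060241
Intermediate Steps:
u(O) = O (u(O) = O + 0 = O)
1/u(-166) = 1/(-166) = -1/166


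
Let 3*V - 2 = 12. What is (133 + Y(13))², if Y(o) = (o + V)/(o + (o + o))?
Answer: 243796996/13689 ≈ 17810.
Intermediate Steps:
V = 14/3 (V = ⅔ + (⅓)*12 = ⅔ + 4 = 14/3 ≈ 4.6667)
Y(o) = (14/3 + o)/(3*o) (Y(o) = (o + 14/3)/(o + (o + o)) = (14/3 + o)/(o + 2*o) = (14/3 + o)/((3*o)) = (14/3 + o)*(1/(3*o)) = (14/3 + o)/(3*o))
(133 + Y(13))² = (133 + (⅑)*(14 + 3*13)/13)² = (133 + (⅑)*(1/13)*(14 + 39))² = (133 + (⅑)*(1/13)*53)² = (133 + 53/117)² = (15614/117)² = 243796996/13689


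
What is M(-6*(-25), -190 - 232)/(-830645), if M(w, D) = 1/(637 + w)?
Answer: -1/653717615 ≈ -1.5297e-9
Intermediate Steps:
M(-6*(-25), -190 - 232)/(-830645) = 1/((637 - 6*(-25))*(-830645)) = -1/830645/(637 + 150) = -1/830645/787 = (1/787)*(-1/830645) = -1/653717615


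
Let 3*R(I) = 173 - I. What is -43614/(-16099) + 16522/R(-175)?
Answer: 135523451/933742 ≈ 145.14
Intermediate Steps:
R(I) = 173/3 - I/3 (R(I) = (173 - I)/3 = 173/3 - I/3)
-43614/(-16099) + 16522/R(-175) = -43614/(-16099) + 16522/(173/3 - ⅓*(-175)) = -43614*(-1/16099) + 16522/(173/3 + 175/3) = 43614/16099 + 16522/116 = 43614/16099 + 16522*(1/116) = 43614/16099 + 8261/58 = 135523451/933742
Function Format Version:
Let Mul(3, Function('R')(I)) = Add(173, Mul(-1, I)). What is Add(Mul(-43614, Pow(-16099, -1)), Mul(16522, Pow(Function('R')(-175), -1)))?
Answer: Rational(135523451, 933742) ≈ 145.14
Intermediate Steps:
Function('R')(I) = Add(Rational(173, 3), Mul(Rational(-1, 3), I)) (Function('R')(I) = Mul(Rational(1, 3), Add(173, Mul(-1, I))) = Add(Rational(173, 3), Mul(Rational(-1, 3), I)))
Add(Mul(-43614, Pow(-16099, -1)), Mul(16522, Pow(Function('R')(-175), -1))) = Add(Mul(-43614, Pow(-16099, -1)), Mul(16522, Pow(Add(Rational(173, 3), Mul(Rational(-1, 3), -175)), -1))) = Add(Mul(-43614, Rational(-1, 16099)), Mul(16522, Pow(Add(Rational(173, 3), Rational(175, 3)), -1))) = Add(Rational(43614, 16099), Mul(16522, Pow(116, -1))) = Add(Rational(43614, 16099), Mul(16522, Rational(1, 116))) = Add(Rational(43614, 16099), Rational(8261, 58)) = Rational(135523451, 933742)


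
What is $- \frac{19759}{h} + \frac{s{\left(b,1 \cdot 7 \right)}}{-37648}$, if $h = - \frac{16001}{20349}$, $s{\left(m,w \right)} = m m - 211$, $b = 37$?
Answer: $\frac{7568667307605}{301202824} \approx 25128.0$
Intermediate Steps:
$s{\left(m,w \right)} = -211 + m^{2}$ ($s{\left(m,w \right)} = m^{2} - 211 = -211 + m^{2}$)
$h = - \frac{16001}{20349}$ ($h = \left(-16001\right) \frac{1}{20349} = - \frac{16001}{20349} \approx -0.78633$)
$- \frac{19759}{h} + \frac{s{\left(b,1 \cdot 7 \right)}}{-37648} = - \frac{19759}{- \frac{16001}{20349}} + \frac{-211 + 37^{2}}{-37648} = \left(-19759\right) \left(- \frac{20349}{16001}\right) + \left(-211 + 1369\right) \left(- \frac{1}{37648}\right) = \frac{402075891}{16001} + 1158 \left(- \frac{1}{37648}\right) = \frac{402075891}{16001} - \frac{579}{18824} = \frac{7568667307605}{301202824}$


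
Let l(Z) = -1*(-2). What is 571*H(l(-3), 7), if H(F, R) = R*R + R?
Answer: 31976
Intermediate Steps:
l(Z) = 2
H(F, R) = R + R² (H(F, R) = R² + R = R + R²)
571*H(l(-3), 7) = 571*(7*(1 + 7)) = 571*(7*8) = 571*56 = 31976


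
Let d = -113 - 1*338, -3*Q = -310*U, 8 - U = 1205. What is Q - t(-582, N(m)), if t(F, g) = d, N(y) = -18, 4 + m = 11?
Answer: -123239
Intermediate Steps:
U = -1197 (U = 8 - 1*1205 = 8 - 1205 = -1197)
m = 7 (m = -4 + 11 = 7)
Q = -123690 (Q = -(-310)*(-1197)/3 = -⅓*371070 = -123690)
d = -451 (d = -113 - 338 = -451)
t(F, g) = -451
Q - t(-582, N(m)) = -123690 - 1*(-451) = -123690 + 451 = -123239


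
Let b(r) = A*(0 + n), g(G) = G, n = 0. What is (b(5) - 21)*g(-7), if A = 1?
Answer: 147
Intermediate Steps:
b(r) = 0 (b(r) = 1*(0 + 0) = 1*0 = 0)
(b(5) - 21)*g(-7) = (0 - 21)*(-7) = -21*(-7) = 147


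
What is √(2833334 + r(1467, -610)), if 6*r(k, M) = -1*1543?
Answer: √101990766/6 ≈ 1683.2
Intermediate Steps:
r(k, M) = -1543/6 (r(k, M) = (-1*1543)/6 = (⅙)*(-1543) = -1543/6)
√(2833334 + r(1467, -610)) = √(2833334 - 1543/6) = √(16998461/6) = √101990766/6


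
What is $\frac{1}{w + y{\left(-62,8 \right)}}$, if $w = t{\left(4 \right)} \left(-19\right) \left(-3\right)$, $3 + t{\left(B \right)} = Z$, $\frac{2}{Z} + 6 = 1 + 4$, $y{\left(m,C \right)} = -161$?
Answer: $- \frac{1}{446} \approx -0.0022422$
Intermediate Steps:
$Z = -2$ ($Z = \frac{2}{-6 + \left(1 + 4\right)} = \frac{2}{-6 + 5} = \frac{2}{-1} = 2 \left(-1\right) = -2$)
$t{\left(B \right)} = -5$ ($t{\left(B \right)} = -3 - 2 = -5$)
$w = -285$ ($w = \left(-5\right) \left(-19\right) \left(-3\right) = 95 \left(-3\right) = -285$)
$\frac{1}{w + y{\left(-62,8 \right)}} = \frac{1}{-285 - 161} = \frac{1}{-446} = - \frac{1}{446}$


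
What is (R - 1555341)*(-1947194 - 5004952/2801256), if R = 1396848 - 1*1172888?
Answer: 907767831921051337/350157 ≈ 2.5925e+12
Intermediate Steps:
R = 223960 (R = 1396848 - 1172888 = 223960)
(R - 1555341)*(-1947194 - 5004952/2801256) = (223960 - 1555341)*(-1947194 - 5004952/2801256) = -1331381*(-1947194 - 5004952*1/2801256) = -1331381*(-1947194 - 625619/350157) = -1331381*(-681824235077/350157) = 907767831921051337/350157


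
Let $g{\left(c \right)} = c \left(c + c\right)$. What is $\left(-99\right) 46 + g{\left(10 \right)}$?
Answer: $-4354$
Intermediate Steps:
$g{\left(c \right)} = 2 c^{2}$ ($g{\left(c \right)} = c 2 c = 2 c^{2}$)
$\left(-99\right) 46 + g{\left(10 \right)} = \left(-99\right) 46 + 2 \cdot 10^{2} = -4554 + 2 \cdot 100 = -4554 + 200 = -4354$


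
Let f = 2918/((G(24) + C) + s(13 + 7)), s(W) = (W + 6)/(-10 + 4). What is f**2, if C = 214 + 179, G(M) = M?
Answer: 19158129/383161 ≈ 50.000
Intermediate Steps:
s(W) = -1 - W/6 (s(W) = (6 + W)/(-6) = (6 + W)*(-1/6) = -1 - W/6)
C = 393
f = 4377/619 (f = 2918/((24 + 393) + (-1 - (13 + 7)/6)) = 2918/(417 + (-1 - 1/6*20)) = 2918/(417 + (-1 - 10/3)) = 2918/(417 - 13/3) = 2918/(1238/3) = 2918*(3/1238) = 4377/619 ≈ 7.0711)
f**2 = (4377/619)**2 = 19158129/383161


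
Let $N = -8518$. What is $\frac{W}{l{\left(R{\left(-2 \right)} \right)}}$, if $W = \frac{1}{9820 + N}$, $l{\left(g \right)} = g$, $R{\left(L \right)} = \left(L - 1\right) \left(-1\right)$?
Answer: $\frac{1}{3906} \approx 0.00025602$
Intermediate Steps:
$R{\left(L \right)} = 1 - L$ ($R{\left(L \right)} = \left(-1 + L\right) \left(-1\right) = 1 - L$)
$W = \frac{1}{1302}$ ($W = \frac{1}{9820 - 8518} = \frac{1}{1302} \approx 0.00076805$)
$\frac{W}{l{\left(R{\left(-2 \right)} \right)}} = \frac{1}{1302 \left(1 - -2\right)} = \frac{1}{1302 \left(1 + 2\right)} = \frac{1}{1302 \cdot 3} = \frac{1}{1302} \cdot \frac{1}{3} = \frac{1}{3906}$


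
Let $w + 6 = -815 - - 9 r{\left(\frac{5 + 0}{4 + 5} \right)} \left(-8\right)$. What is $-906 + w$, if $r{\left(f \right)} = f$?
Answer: $-1767$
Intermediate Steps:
$w = -861$ ($w = -6 - \left(815 + - 9 \frac{5 + 0}{4 + 5} \left(-8\right)\right) = -6 - \left(815 + - 9 \cdot \frac{5}{9} \left(-8\right)\right) = -6 - \left(815 + - 9 \cdot 5 \cdot \frac{1}{9} \left(-8\right)\right) = -6 - \left(815 + \left(-9\right) \frac{5}{9} \left(-8\right)\right) = -6 - \left(815 - -40\right) = -6 - 855 = -861$)
$-906 + w = -906 - 861 = -1767$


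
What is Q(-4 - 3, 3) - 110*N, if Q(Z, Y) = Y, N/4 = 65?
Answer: -28597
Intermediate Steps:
N = 260 (N = 4*65 = 260)
Q(-4 - 3, 3) - 110*N = 3 - 110*260 = 3 - 28600 = -28597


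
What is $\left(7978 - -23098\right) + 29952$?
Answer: $61028$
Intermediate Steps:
$\left(7978 - -23098\right) + 29952 = \left(7978 + 23098\right) + 29952 = 31076 + 29952 = 61028$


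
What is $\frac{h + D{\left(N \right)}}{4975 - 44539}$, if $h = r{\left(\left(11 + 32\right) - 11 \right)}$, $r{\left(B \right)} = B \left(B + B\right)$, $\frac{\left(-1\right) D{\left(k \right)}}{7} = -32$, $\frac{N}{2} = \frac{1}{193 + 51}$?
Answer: $- \frac{568}{9891} \approx -0.057426$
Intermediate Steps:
$N = \frac{1}{122}$ ($N = \frac{2}{193 + 51} = \frac{2}{244} = 2 \cdot \frac{1}{244} = \frac{1}{122} \approx 0.0081967$)
$D{\left(k \right)} = 224$ ($D{\left(k \right)} = \left(-7\right) \left(-32\right) = 224$)
$r{\left(B \right)} = 2 B^{2}$ ($r{\left(B \right)} = B 2 B = 2 B^{2}$)
$h = 2048$ ($h = 2 \left(\left(11 + 32\right) - 11\right)^{2} = 2 \left(43 - 11\right)^{2} = 2 \cdot 32^{2} = 2 \cdot 1024 = 2048$)
$\frac{h + D{\left(N \right)}}{4975 - 44539} = \frac{2048 + 224}{4975 - 44539} = \frac{2272}{-39564} = 2272 \left(- \frac{1}{39564}\right) = - \frac{568}{9891}$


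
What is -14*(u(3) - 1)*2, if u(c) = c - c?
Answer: 28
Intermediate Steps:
u(c) = 0
-14*(u(3) - 1)*2 = -14*(0 - 1)*2 = -(-14)*2 = -14*(-2) = 28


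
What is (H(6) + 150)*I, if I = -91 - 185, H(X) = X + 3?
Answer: -43884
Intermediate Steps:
H(X) = 3 + X
I = -276
(H(6) + 150)*I = ((3 + 6) + 150)*(-276) = (9 + 150)*(-276) = 159*(-276) = -43884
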